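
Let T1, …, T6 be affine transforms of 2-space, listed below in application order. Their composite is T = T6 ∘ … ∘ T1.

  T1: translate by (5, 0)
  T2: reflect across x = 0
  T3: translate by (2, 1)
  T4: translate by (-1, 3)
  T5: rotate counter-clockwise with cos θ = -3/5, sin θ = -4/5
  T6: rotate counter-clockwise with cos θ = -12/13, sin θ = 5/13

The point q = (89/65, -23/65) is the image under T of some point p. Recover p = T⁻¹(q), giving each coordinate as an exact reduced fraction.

p = (-5, -5)

T1 = [1 0 5; 0 1 0; 0 0 1]
T2·T1 = [-1 0 -5; 0 1 0; 0 0 1]
T3·…·T1 = [-1 0 -3; 0 1 1; 0 0 1]
T4·…·T1 = [-1 0 -4; 0 1 4; 0 0 1]
T5·…·T1 = [3/5 4/5 28/5; 4/5 -3/5 4/5; 0 0 1]
T6·…·T1 = [-56/65 -33/65 -356/65; -33/65 56/65 92/65; 0 0 1]
det M = -1; M⁻¹ = [-56/65 -33/65 -4; -33/65 56/65 -4; 0 0 1]
M⁻¹ · (89/65, -23/65)ᵀ = (-5, -5)ᵀ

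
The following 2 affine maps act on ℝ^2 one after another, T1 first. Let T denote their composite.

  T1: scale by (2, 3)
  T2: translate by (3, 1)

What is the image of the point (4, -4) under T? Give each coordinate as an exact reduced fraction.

T1 scale by (2, 3): (4, -4) → (8, -12)
T2 translate by (3, 1): (8, -12) → (11, -11)

T(p) = (11, -11)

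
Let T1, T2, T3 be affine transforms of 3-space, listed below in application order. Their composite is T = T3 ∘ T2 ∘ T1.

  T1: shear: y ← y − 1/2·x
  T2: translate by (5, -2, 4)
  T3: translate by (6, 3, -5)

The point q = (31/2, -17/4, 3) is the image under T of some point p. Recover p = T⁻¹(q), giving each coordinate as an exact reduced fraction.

p = (9/2, -3, 4)

T1 = [1 0 0 0; -1/2 1 0 0; 0 0 1 0; 0 0 0 1]
T2·T1 = [1 0 0 5; -1/2 1 0 -2; 0 0 1 4; 0 0 0 1]
T3·…·T1 = [1 0 0 11; -1/2 1 0 1; 0 0 1 -1; 0 0 0 1]
det M = 1; M⁻¹ = [1 0 0 -11; 1/2 1 0 -13/2; 0 0 1 1; 0 0 0 1]
M⁻¹ · (31/2, -17/4, 3)ᵀ = (9/2, -3, 4)ᵀ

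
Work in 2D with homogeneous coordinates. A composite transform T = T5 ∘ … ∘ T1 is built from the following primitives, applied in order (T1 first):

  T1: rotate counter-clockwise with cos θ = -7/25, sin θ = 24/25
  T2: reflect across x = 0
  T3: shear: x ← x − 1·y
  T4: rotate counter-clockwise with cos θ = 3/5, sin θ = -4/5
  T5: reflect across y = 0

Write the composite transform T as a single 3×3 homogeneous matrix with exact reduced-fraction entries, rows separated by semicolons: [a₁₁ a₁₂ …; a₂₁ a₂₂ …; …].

T1 = [-7/25 -24/25 0; 24/25 -7/25 0; 0 0 1]
T2·T1 = [7/25 24/25 0; 24/25 -7/25 0; 0 0 1]
T3·…·T1 = [-17/25 31/25 0; 24/25 -7/25 0; 0 0 1]
T4·…·T1 = [9/25 13/25 0; 28/25 -29/25 0; 0 0 1]
T5·…·T1 = [9/25 13/25 0; -28/25 29/25 0; 0 0 1]

T = [9/25 13/25 0; -28/25 29/25 0; 0 0 1]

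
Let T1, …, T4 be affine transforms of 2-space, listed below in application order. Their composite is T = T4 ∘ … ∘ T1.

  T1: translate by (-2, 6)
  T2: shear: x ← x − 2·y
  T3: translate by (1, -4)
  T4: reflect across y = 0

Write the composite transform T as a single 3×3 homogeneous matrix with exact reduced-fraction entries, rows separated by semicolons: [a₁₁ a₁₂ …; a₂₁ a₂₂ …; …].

T1 = [1 0 -2; 0 1 6; 0 0 1]
T2·T1 = [1 -2 -14; 0 1 6; 0 0 1]
T3·…·T1 = [1 -2 -13; 0 1 2; 0 0 1]
T4·…·T1 = [1 -2 -13; 0 -1 -2; 0 0 1]

T = [1 -2 -13; 0 -1 -2; 0 0 1]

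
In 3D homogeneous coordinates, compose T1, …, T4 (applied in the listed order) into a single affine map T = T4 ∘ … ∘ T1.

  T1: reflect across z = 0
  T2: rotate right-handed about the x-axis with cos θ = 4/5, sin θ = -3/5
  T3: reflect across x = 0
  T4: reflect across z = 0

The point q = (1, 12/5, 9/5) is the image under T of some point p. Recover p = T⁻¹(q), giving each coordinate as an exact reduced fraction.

T1 = [1 0 0 0; 0 1 0 0; 0 0 -1 0; 0 0 0 1]
T2·T1 = [1 0 0 0; 0 4/5 -3/5 0; 0 -3/5 -4/5 0; 0 0 0 1]
T3·…·T1 = [-1 0 0 0; 0 4/5 -3/5 0; 0 -3/5 -4/5 0; 0 0 0 1]
T4·…·T1 = [-1 0 0 0; 0 4/5 -3/5 0; 0 3/5 4/5 0; 0 0 0 1]
det M = -1; M⁻¹ = [-1 0 0 0; 0 4/5 3/5 0; 0 -3/5 4/5 0; 0 0 0 1]
M⁻¹ · (1, 12/5, 9/5)ᵀ = (-1, 3, 0)ᵀ

p = (-1, 3, 0)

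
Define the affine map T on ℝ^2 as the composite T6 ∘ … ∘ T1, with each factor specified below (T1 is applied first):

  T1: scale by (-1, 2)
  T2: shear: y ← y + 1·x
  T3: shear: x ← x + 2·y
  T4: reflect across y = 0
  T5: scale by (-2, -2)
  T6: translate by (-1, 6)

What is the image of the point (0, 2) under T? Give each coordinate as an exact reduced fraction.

T1 scale by (-1, 2): (0, 2) → (0, 4)
T2 shear: y ← y + 1·x: (0, 4) → (0, 4)
T3 shear: x ← x + 2·y: (0, 4) → (8, 4)
T4 reflect across y = 0: (8, 4) → (8, -4)
T5 scale by (-2, -2): (8, -4) → (-16, 8)
T6 translate by (-1, 6): (-16, 8) → (-17, 14)

T(p) = (-17, 14)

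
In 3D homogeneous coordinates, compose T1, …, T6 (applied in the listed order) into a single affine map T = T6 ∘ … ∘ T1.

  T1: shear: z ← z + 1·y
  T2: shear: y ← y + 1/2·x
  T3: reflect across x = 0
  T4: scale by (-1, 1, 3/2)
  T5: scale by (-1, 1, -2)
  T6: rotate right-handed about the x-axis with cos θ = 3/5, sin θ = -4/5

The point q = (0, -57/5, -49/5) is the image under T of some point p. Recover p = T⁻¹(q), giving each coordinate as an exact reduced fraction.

T1 = [1 0 0 0; 0 1 0 0; 0 1 1 0; 0 0 0 1]
T2·T1 = [1 0 0 0; 1/2 1 0 0; 0 1 1 0; 0 0 0 1]
T3·…·T1 = [-1 0 0 0; 1/2 1 0 0; 0 1 1 0; 0 0 0 1]
T4·…·T1 = [1 0 0 0; 1/2 1 0 0; 0 3/2 3/2 0; 0 0 0 1]
T5·…·T1 = [-1 0 0 0; 1/2 1 0 0; 0 -3 -3 0; 0 0 0 1]
T6·…·T1 = [-1 0 0 0; 3/10 -9/5 -12/5 0; -2/5 -13/5 -9/5 0; 0 0 0 1]
det M = 3; M⁻¹ = [-1 0 0 0; 1/2 3/5 -4/5 0; -1/2 -13/15 3/5 0; 0 0 0 1]
M⁻¹ · (0, -57/5, -49/5)ᵀ = (0, 1, 4)ᵀ

p = (0, 1, 4)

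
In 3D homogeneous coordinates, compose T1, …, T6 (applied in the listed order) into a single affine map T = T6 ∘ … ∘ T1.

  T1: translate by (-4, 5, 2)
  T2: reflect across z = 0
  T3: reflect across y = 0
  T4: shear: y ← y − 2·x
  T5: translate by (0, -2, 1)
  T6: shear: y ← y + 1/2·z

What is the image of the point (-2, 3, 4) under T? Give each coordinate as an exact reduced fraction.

T1 translate by (-4, 5, 2): (-2, 3, 4) → (-6, 8, 6)
T2 reflect across z = 0: (-6, 8, 6) → (-6, 8, -6)
T3 reflect across y = 0: (-6, 8, -6) → (-6, -8, -6)
T4 shear: y ← y − 2·x: (-6, -8, -6) → (-6, 4, -6)
T5 translate by (0, -2, 1): (-6, 4, -6) → (-6, 2, -5)
T6 shear: y ← y + 1/2·z: (-6, 2, -5) → (-6, -1/2, -5)

T(p) = (-6, -1/2, -5)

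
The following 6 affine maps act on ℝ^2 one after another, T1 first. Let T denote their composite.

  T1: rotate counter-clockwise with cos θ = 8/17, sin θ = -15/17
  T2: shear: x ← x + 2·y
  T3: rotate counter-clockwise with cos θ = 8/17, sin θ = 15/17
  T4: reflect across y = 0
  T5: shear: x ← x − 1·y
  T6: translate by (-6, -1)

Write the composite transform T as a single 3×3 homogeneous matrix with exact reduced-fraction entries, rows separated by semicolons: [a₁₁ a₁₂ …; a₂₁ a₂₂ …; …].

T = [-401/289 657/289 -6; 450/289 -529/289 -1; 0 0 1]

T1 = [8/17 15/17 0; -15/17 8/17 0; 0 0 1]
T2·T1 = [-22/17 31/17 0; -15/17 8/17 0; 0 0 1]
T3·…·T1 = [49/289 128/289 0; -450/289 529/289 0; 0 0 1]
T4·…·T1 = [49/289 128/289 0; 450/289 -529/289 0; 0 0 1]
T5·…·T1 = [-401/289 657/289 0; 450/289 -529/289 0; 0 0 1]
T6·…·T1 = [-401/289 657/289 -6; 450/289 -529/289 -1; 0 0 1]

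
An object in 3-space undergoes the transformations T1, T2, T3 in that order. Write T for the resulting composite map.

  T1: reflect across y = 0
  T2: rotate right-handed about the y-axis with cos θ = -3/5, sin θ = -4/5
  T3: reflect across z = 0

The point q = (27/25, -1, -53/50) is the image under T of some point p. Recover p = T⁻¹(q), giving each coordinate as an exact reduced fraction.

p = (1/5, 1, -3/2)

T1 = [1 0 0 0; 0 -1 0 0; 0 0 1 0; 0 0 0 1]
T2·T1 = [-3/5 0 -4/5 0; 0 -1 0 0; 4/5 0 -3/5 0; 0 0 0 1]
T3·…·T1 = [-3/5 0 -4/5 0; 0 -1 0 0; -4/5 0 3/5 0; 0 0 0 1]
det M = 1; M⁻¹ = [-3/5 0 -4/5 0; 0 -1 0 0; -4/5 0 3/5 0; 0 0 0 1]
M⁻¹ · (27/25, -1, -53/50)ᵀ = (1/5, 1, -3/2)ᵀ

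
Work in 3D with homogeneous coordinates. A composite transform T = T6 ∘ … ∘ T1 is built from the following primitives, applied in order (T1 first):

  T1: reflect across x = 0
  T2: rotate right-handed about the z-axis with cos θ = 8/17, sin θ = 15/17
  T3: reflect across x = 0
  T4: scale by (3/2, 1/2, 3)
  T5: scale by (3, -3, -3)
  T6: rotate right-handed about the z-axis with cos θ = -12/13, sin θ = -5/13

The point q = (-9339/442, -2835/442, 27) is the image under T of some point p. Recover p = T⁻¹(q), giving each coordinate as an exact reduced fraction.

p = (1, 5, -3)

T1 = [-1 0 0 0; 0 1 0 0; 0 0 1 0; 0 0 0 1]
T2·T1 = [-8/17 -15/17 0 0; -15/17 8/17 0 0; 0 0 1 0; 0 0 0 1]
T3·…·T1 = [8/17 15/17 0 0; -15/17 8/17 0 0; 0 0 1 0; 0 0 0 1]
T4·…·T1 = [12/17 45/34 0 0; -15/34 4/17 0 0; 0 0 3 0; 0 0 0 1]
T5·…·T1 = [36/17 135/34 0 0; 45/34 -12/17 0 0; 0 0 -9 0; 0 0 0 1]
T6·…·T1 = [-639/442 -870/221 0 0; -450/221 -387/442 0 0; 0 0 -9 0; 0 0 0 1]
det M = 243/4; M⁻¹ = [86/663 -1160/1989 0 0; -200/663 142/663 0 0; 0 0 -1/9 0; 0 0 0 1]
M⁻¹ · (-9339/442, -2835/442, 27)ᵀ = (1, 5, -3)ᵀ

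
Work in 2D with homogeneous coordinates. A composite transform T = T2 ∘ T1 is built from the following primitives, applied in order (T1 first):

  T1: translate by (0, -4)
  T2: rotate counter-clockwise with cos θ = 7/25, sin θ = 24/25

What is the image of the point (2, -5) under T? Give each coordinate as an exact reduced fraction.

T1 translate by (0, -4): (2, -5) → (2, -9)
T2 rotate counter-clockwise with cos θ = 7/25, sin θ = 24/25: (2, -9) → (46/5, -3/5)

T(p) = (46/5, -3/5)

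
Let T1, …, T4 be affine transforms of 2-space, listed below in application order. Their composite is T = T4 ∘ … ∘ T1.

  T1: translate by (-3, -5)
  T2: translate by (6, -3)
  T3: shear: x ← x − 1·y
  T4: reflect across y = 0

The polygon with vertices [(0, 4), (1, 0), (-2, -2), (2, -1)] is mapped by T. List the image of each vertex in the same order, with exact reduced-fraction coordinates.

image vertices: (7, 4), (12, 8), (11, 10), (14, 9)

T1 translate by (-3, -5): (0, 4) → (-3, -1); (1, 0) → (-2, -5); (-2, -2) → (-5, -7); (2, -1) → (-1, -6)
T2 translate by (6, -3): (-3, -1) → (3, -4); (-2, -5) → (4, -8); (-5, -7) → (1, -10); (-1, -6) → (5, -9)
T3 shear: x ← x − 1·y: (3, -4) → (7, -4); (4, -8) → (12, -8); (1, -10) → (11, -10); (5, -9) → (14, -9)
T4 reflect across y = 0: (7, -4) → (7, 4); (12, -8) → (12, 8); (11, -10) → (11, 10); (14, -9) → (14, 9)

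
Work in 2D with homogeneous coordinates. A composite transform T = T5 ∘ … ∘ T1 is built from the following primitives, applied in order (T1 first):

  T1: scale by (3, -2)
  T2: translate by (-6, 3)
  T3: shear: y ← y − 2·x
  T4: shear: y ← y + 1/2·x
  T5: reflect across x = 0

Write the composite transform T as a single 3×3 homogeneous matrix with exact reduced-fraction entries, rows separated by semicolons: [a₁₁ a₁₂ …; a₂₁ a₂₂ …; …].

T = [-3 0 6; -9/2 -2 12; 0 0 1]

T1 = [3 0 0; 0 -2 0; 0 0 1]
T2·T1 = [3 0 -6; 0 -2 3; 0 0 1]
T3·…·T1 = [3 0 -6; -6 -2 15; 0 0 1]
T4·…·T1 = [3 0 -6; -9/2 -2 12; 0 0 1]
T5·…·T1 = [-3 0 6; -9/2 -2 12; 0 0 1]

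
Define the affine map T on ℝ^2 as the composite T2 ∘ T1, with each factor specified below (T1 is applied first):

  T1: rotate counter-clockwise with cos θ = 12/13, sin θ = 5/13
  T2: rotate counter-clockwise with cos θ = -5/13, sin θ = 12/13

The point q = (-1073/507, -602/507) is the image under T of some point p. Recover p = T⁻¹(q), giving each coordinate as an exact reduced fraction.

T1 = [12/13 -5/13 0; 5/13 12/13 0; 0 0 1]
T2·T1 = [-120/169 -119/169 0; 119/169 -120/169 0; 0 0 1]
det M = 1; M⁻¹ = [-120/169 119/169 0; -119/169 -120/169 0; 0 0 1]
M⁻¹ · (-1073/507, -602/507)ᵀ = (2/3, 7/3)ᵀ

p = (2/3, 7/3)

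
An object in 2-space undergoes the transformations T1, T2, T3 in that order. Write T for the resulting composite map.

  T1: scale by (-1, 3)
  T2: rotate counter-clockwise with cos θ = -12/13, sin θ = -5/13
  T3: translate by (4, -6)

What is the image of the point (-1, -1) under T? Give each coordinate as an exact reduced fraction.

T(p) = (25/13, -47/13)

T1 scale by (-1, 3): (-1, -1) → (1, -3)
T2 rotate counter-clockwise with cos θ = -12/13, sin θ = -5/13: (1, -3) → (-27/13, 31/13)
T3 translate by (4, -6): (-27/13, 31/13) → (25/13, -47/13)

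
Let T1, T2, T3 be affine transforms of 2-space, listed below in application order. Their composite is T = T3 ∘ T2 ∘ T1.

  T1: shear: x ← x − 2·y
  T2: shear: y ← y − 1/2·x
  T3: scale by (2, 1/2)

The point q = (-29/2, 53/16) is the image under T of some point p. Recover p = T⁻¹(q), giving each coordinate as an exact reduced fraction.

p = (-5/4, 3)

T1 = [1 -2 0; 0 1 0; 0 0 1]
T2·T1 = [1 -2 0; -1/2 2 0; 0 0 1]
T3·…·T1 = [2 -4 0; -1/4 1 0; 0 0 1]
det M = 1; M⁻¹ = [1 4 0; 1/4 2 0; 0 0 1]
M⁻¹ · (-29/2, 53/16)ᵀ = (-5/4, 3)ᵀ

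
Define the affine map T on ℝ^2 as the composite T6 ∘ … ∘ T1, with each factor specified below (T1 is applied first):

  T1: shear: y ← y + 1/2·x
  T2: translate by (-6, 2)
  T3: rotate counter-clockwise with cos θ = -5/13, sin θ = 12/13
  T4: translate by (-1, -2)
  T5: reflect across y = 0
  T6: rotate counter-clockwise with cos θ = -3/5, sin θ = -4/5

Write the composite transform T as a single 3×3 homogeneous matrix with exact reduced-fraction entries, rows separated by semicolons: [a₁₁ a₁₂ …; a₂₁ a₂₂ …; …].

T = [-1/13 56/65 453/65; 29/26 33/65 -296/65; 0 0 1]

T1 = [1 0 0; 1/2 1 0; 0 0 1]
T2·T1 = [1 0 -6; 1/2 1 2; 0 0 1]
T3·…·T1 = [-11/13 -12/13 6/13; 19/26 -5/13 -82/13; 0 0 1]
T4·…·T1 = [-11/13 -12/13 -7/13; 19/26 -5/13 -108/13; 0 0 1]
T5·…·T1 = [-11/13 -12/13 -7/13; -19/26 5/13 108/13; 0 0 1]
T6·…·T1 = [-1/13 56/65 453/65; 29/26 33/65 -296/65; 0 0 1]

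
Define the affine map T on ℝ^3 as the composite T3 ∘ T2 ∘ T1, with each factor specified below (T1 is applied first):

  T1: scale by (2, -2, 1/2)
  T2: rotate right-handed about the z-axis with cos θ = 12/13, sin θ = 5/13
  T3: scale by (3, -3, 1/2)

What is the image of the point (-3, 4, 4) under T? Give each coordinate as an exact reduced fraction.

T1 scale by (2, -2, 1/2): (-3, 4, 4) → (-6, -8, 2)
T2 rotate right-handed about the z-axis with cos θ = 12/13, sin θ = 5/13: (-6, -8, 2) → (-32/13, -126/13, 2)
T3 scale by (3, -3, 1/2): (-32/13, -126/13, 2) → (-96/13, 378/13, 1)

T(p) = (-96/13, 378/13, 1)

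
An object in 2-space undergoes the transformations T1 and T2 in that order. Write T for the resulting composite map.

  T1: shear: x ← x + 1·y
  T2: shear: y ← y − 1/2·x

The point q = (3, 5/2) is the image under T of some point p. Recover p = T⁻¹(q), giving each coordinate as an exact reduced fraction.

p = (-1, 4)

T1 = [1 1 0; 0 1 0; 0 0 1]
T2·T1 = [1 1 0; -1/2 1/2 0; 0 0 1]
det M = 1; M⁻¹ = [1/2 -1 0; 1/2 1 0; 0 0 1]
M⁻¹ · (3, 5/2)ᵀ = (-1, 4)ᵀ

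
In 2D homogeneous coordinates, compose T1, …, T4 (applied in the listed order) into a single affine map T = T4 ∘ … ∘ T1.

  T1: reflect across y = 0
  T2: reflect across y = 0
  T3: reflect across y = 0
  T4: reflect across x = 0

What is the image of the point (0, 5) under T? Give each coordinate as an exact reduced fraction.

T1 reflect across y = 0: (0, 5) → (0, -5)
T2 reflect across y = 0: (0, -5) → (0, 5)
T3 reflect across y = 0: (0, 5) → (0, -5)
T4 reflect across x = 0: (0, -5) → (0, -5)

T(p) = (0, -5)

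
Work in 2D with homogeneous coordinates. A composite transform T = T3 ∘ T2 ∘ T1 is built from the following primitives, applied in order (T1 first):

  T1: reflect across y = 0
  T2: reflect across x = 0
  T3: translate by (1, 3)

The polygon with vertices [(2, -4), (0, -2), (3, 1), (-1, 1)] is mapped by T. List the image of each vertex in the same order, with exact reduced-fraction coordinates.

T1 reflect across y = 0: (2, -4) → (2, 4); (0, -2) → (0, 2); (3, 1) → (3, -1); (-1, 1) → (-1, -1)
T2 reflect across x = 0: (2, 4) → (-2, 4); (0, 2) → (0, 2); (3, -1) → (-3, -1); (-1, -1) → (1, -1)
T3 translate by (1, 3): (-2, 4) → (-1, 7); (0, 2) → (1, 5); (-3, -1) → (-2, 2); (1, -1) → (2, 2)

image vertices: (-1, 7), (1, 5), (-2, 2), (2, 2)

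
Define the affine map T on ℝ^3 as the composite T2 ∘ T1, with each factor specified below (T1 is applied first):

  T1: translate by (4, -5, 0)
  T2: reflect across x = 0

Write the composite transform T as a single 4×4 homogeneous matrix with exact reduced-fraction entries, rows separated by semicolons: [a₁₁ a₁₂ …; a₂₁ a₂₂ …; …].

T1 = [1 0 0 4; 0 1 0 -5; 0 0 1 0; 0 0 0 1]
T2·T1 = [-1 0 0 -4; 0 1 0 -5; 0 0 1 0; 0 0 0 1]

T = [-1 0 0 -4; 0 1 0 -5; 0 0 1 0; 0 0 0 1]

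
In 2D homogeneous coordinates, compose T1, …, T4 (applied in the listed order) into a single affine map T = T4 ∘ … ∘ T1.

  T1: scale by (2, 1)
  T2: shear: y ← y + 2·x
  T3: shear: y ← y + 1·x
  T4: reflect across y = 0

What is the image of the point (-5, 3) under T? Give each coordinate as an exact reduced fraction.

T1 scale by (2, 1): (-5, 3) → (-10, 3)
T2 shear: y ← y + 2·x: (-10, 3) → (-10, -17)
T3 shear: y ← y + 1·x: (-10, -17) → (-10, -27)
T4 reflect across y = 0: (-10, -27) → (-10, 27)

T(p) = (-10, 27)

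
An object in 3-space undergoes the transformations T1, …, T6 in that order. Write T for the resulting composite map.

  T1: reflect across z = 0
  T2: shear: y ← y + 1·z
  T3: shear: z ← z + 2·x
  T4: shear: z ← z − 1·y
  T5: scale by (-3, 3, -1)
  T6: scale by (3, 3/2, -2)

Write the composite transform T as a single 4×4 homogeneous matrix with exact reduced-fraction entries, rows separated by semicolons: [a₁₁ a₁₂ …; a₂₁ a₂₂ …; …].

T1 = [1 0 0 0; 0 1 0 0; 0 0 -1 0; 0 0 0 1]
T2·T1 = [1 0 0 0; 0 1 -1 0; 0 0 -1 0; 0 0 0 1]
T3·…·T1 = [1 0 0 0; 0 1 -1 0; 2 0 -1 0; 0 0 0 1]
T4·…·T1 = [1 0 0 0; 0 1 -1 0; 2 -1 0 0; 0 0 0 1]
T5·…·T1 = [-3 0 0 0; 0 3 -3 0; -2 1 0 0; 0 0 0 1]
T6·…·T1 = [-9 0 0 0; 0 9/2 -9/2 0; 4 -2 0 0; 0 0 0 1]

T = [-9 0 0 0; 0 9/2 -9/2 0; 4 -2 0 0; 0 0 0 1]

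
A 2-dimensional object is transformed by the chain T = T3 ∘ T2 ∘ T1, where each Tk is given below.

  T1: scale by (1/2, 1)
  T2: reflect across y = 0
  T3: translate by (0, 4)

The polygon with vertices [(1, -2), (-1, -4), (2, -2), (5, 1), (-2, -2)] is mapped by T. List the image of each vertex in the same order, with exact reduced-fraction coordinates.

T1 scale by (1/2, 1): (1, -2) → (1/2, -2); (-1, -4) → (-1/2, -4); (2, -2) → (1, -2); (5, 1) → (5/2, 1); (-2, -2) → (-1, -2)
T2 reflect across y = 0: (1/2, -2) → (1/2, 2); (-1/2, -4) → (-1/2, 4); (1, -2) → (1, 2); (5/2, 1) → (5/2, -1); (-1, -2) → (-1, 2)
T3 translate by (0, 4): (1/2, 2) → (1/2, 6); (-1/2, 4) → (-1/2, 8); (1, 2) → (1, 6); (5/2, -1) → (5/2, 3); (-1, 2) → (-1, 6)

image vertices: (1/2, 6), (-1/2, 8), (1, 6), (5/2, 3), (-1, 6)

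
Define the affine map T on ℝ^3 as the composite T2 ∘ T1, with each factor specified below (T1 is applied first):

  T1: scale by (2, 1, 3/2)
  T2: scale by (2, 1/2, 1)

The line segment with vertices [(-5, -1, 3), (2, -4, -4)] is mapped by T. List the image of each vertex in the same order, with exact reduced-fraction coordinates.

image vertices: (-20, -1/2, 9/2), (8, -2, -6)

T1 scale by (2, 1, 3/2): (-5, -1, 3) → (-10, -1, 9/2); (2, -4, -4) → (4, -4, -6)
T2 scale by (2, 1/2, 1): (-10, -1, 9/2) → (-20, -1/2, 9/2); (4, -4, -6) → (8, -2, -6)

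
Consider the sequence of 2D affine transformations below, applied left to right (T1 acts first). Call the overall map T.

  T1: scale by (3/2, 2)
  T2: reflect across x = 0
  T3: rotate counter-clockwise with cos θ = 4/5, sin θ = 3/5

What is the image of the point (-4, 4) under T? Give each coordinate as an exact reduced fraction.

T(p) = (0, 10)

T1 scale by (3/2, 2): (-4, 4) → (-6, 8)
T2 reflect across x = 0: (-6, 8) → (6, 8)
T3 rotate counter-clockwise with cos θ = 4/5, sin θ = 3/5: (6, 8) → (0, 10)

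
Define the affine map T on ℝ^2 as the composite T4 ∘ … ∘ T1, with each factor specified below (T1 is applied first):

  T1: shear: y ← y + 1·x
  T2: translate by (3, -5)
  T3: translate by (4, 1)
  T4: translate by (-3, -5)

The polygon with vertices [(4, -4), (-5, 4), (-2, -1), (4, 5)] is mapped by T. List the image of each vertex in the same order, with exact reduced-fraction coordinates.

T1 shear: y ← y + 1·x: (4, -4) → (4, 0); (-5, 4) → (-5, -1); (-2, -1) → (-2, -3); (4, 5) → (4, 9)
T2 translate by (3, -5): (4, 0) → (7, -5); (-5, -1) → (-2, -6); (-2, -3) → (1, -8); (4, 9) → (7, 4)
T3 translate by (4, 1): (7, -5) → (11, -4); (-2, -6) → (2, -5); (1, -8) → (5, -7); (7, 4) → (11, 5)
T4 translate by (-3, -5): (11, -4) → (8, -9); (2, -5) → (-1, -10); (5, -7) → (2, -12); (11, 5) → (8, 0)

image vertices: (8, -9), (-1, -10), (2, -12), (8, 0)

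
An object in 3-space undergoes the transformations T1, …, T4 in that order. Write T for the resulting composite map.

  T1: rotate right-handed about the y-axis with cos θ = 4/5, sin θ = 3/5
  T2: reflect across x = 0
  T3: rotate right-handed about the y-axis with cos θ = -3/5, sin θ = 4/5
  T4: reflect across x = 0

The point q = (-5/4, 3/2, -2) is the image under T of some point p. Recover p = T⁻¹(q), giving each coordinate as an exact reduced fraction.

T1 = [4/5 0 3/5 0; 0 1 0 0; -3/5 0 4/5 0; 0 0 0 1]
T2·T1 = [-4/5 0 -3/5 0; 0 1 0 0; -3/5 0 4/5 0; 0 0 0 1]
T3·…·T1 = [0 0 1 0; 0 1 0 0; 1 0 0 0; 0 0 0 1]
T4·…·T1 = [0 0 -1 0; 0 1 0 0; 1 0 0 0; 0 0 0 1]
det M = 1; M⁻¹ = [0 0 1 0; 0 1 0 0; -1 0 0 0; 0 0 0 1]
M⁻¹ · (-5/4, 3/2, -2)ᵀ = (-2, 3/2, 5/4)ᵀ

p = (-2, 3/2, 5/4)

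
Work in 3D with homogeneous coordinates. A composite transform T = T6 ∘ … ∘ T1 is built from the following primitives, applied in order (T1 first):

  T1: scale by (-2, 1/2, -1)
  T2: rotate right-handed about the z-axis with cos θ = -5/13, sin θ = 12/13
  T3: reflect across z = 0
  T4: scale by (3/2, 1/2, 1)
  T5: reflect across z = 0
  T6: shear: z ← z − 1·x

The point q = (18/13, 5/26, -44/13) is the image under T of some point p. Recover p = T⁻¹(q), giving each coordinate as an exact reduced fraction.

p = (0, -2, 2)

T1 = [-2 0 0 0; 0 1/2 0 0; 0 0 -1 0; 0 0 0 1]
T2·T1 = [10/13 -6/13 0 0; -24/13 -5/26 0 0; 0 0 -1 0; 0 0 0 1]
T3·…·T1 = [10/13 -6/13 0 0; -24/13 -5/26 0 0; 0 0 1 0; 0 0 0 1]
T4·…·T1 = [15/13 -9/13 0 0; -12/13 -5/52 0 0; 0 0 1 0; 0 0 0 1]
T5·…·T1 = [15/13 -9/13 0 0; -12/13 -5/52 0 0; 0 0 -1 0; 0 0 0 1]
T6·…·T1 = [15/13 -9/13 0 0; -12/13 -5/52 0 0; -15/13 9/13 -1 0; 0 0 0 1]
det M = 3/4; M⁻¹ = [5/39 -12/13 0 0; -16/13 -20/13 0 0; -1 0 -1 0; 0 0 0 1]
M⁻¹ · (18/13, 5/26, -44/13)ᵀ = (0, -2, 2)ᵀ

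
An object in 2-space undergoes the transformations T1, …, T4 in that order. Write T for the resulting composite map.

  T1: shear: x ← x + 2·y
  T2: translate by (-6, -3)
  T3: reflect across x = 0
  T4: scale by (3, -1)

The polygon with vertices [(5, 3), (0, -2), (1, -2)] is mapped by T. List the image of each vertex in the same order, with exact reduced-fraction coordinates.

T1 shear: x ← x + 2·y: (5, 3) → (11, 3); (0, -2) → (-4, -2); (1, -2) → (-3, -2)
T2 translate by (-6, -3): (11, 3) → (5, 0); (-4, -2) → (-10, -5); (-3, -2) → (-9, -5)
T3 reflect across x = 0: (5, 0) → (-5, 0); (-10, -5) → (10, -5); (-9, -5) → (9, -5)
T4 scale by (3, -1): (-5, 0) → (-15, 0); (10, -5) → (30, 5); (9, -5) → (27, 5)

image vertices: (-15, 0), (30, 5), (27, 5)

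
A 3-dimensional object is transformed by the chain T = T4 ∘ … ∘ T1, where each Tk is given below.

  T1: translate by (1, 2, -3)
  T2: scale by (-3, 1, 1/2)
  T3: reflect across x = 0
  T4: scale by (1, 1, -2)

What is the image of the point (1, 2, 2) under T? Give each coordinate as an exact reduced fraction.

T(p) = (6, 4, 1)

T1 translate by (1, 2, -3): (1, 2, 2) → (2, 4, -1)
T2 scale by (-3, 1, 1/2): (2, 4, -1) → (-6, 4, -1/2)
T3 reflect across x = 0: (-6, 4, -1/2) → (6, 4, -1/2)
T4 scale by (1, 1, -2): (6, 4, -1/2) → (6, 4, 1)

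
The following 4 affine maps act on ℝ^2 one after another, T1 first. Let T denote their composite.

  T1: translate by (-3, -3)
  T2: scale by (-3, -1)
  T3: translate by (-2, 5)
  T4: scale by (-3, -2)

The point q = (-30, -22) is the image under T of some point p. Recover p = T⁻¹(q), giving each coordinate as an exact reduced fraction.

T1 = [1 0 -3; 0 1 -3; 0 0 1]
T2·T1 = [-3 0 9; 0 -1 3; 0 0 1]
T3·…·T1 = [-3 0 7; 0 -1 8; 0 0 1]
T4·…·T1 = [9 0 -21; 0 2 -16; 0 0 1]
det M = 18; M⁻¹ = [1/9 0 7/3; 0 1/2 8; 0 0 1]
M⁻¹ · (-30, -22)ᵀ = (-1, -3)ᵀ

p = (-1, -3)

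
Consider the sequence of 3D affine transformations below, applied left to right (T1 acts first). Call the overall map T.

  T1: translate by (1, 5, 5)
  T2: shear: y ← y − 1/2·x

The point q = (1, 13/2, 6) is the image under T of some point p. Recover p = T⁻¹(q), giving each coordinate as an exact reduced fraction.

p = (0, 2, 1)

T1 = [1 0 0 1; 0 1 0 5; 0 0 1 5; 0 0 0 1]
T2·T1 = [1 0 0 1; -1/2 1 0 9/2; 0 0 1 5; 0 0 0 1]
det M = 1; M⁻¹ = [1 0 0 -1; 1/2 1 0 -5; 0 0 1 -5; 0 0 0 1]
M⁻¹ · (1, 13/2, 6)ᵀ = (0, 2, 1)ᵀ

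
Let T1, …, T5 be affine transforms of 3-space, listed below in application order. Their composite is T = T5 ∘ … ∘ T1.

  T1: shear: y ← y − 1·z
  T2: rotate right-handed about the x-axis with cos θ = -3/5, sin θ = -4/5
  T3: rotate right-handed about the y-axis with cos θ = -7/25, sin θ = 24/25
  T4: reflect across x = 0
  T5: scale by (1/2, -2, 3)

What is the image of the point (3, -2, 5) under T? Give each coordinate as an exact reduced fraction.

T1 shear: y ← y − 1·z: (3, -2, 5) → (3, -7, 5)
T2 rotate right-handed about the x-axis with cos θ = -3/5, sin θ = -4/5: (3, -7, 5) → (3, 41/5, 13/5)
T3 rotate right-handed about the y-axis with cos θ = -7/25, sin θ = 24/25: (3, 41/5, 13/5) → (207/125, 41/5, -451/125)
T4 reflect across x = 0: (207/125, 41/5, -451/125) → (-207/125, 41/5, -451/125)
T5 scale by (1/2, -2, 3): (-207/125, 41/5, -451/125) → (-207/250, -82/5, -1353/125)

T(p) = (-207/250, -82/5, -1353/125)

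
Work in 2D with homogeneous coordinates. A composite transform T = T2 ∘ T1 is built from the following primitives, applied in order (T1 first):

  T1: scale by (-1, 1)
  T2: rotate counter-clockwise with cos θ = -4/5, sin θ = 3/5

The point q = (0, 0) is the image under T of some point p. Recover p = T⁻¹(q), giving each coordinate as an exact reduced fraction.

T1 = [-1 0 0; 0 1 0; 0 0 1]
T2·T1 = [4/5 -3/5 0; -3/5 -4/5 0; 0 0 1]
det M = -1; M⁻¹ = [4/5 -3/5 0; -3/5 -4/5 0; 0 0 1]
M⁻¹ · (0, 0)ᵀ = (0, 0)ᵀ

p = (0, 0)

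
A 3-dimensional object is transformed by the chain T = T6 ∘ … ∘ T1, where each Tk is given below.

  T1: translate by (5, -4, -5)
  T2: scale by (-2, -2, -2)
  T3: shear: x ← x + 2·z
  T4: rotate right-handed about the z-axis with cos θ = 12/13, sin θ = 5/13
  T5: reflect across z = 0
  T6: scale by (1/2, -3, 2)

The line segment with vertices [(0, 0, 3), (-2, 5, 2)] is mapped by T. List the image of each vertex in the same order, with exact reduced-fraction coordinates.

image vertices: (-32/13, -258/13, -8), (41/13, -18/13, -12)

T1 translate by (5, -4, -5): (0, 0, 3) → (5, -4, -2); (-2, 5, 2) → (3, 1, -3)
T2 scale by (-2, -2, -2): (5, -4, -2) → (-10, 8, 4); (3, 1, -3) → (-6, -2, 6)
T3 shear: x ← x + 2·z: (-10, 8, 4) → (-2, 8, 4); (-6, -2, 6) → (6, -2, 6)
T4 rotate right-handed about the z-axis with cos θ = 12/13, sin θ = 5/13: (-2, 8, 4) → (-64/13, 86/13, 4); (6, -2, 6) → (82/13, 6/13, 6)
T5 reflect across z = 0: (-64/13, 86/13, 4) → (-64/13, 86/13, -4); (82/13, 6/13, 6) → (82/13, 6/13, -6)
T6 scale by (1/2, -3, 2): (-64/13, 86/13, -4) → (-32/13, -258/13, -8); (82/13, 6/13, -6) → (41/13, -18/13, -12)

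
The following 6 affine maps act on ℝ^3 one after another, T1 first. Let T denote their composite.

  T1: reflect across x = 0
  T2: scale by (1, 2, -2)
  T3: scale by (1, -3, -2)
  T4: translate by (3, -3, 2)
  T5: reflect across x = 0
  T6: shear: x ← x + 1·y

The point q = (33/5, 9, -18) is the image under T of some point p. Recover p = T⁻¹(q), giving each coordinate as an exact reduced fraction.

T1 = [-1 0 0 0; 0 1 0 0; 0 0 1 0; 0 0 0 1]
T2·T1 = [-1 0 0 0; 0 2 0 0; 0 0 -2 0; 0 0 0 1]
T3·…·T1 = [-1 0 0 0; 0 -6 0 0; 0 0 4 0; 0 0 0 1]
T4·…·T1 = [-1 0 0 3; 0 -6 0 -3; 0 0 4 2; 0 0 0 1]
T5·…·T1 = [1 0 0 -3; 0 -6 0 -3; 0 0 4 2; 0 0 0 1]
T6·…·T1 = [1 -6 0 -6; 0 -6 0 -3; 0 0 4 2; 0 0 0 1]
det M = -24; M⁻¹ = [1 -1 0 3; 0 -1/6 0 -1/2; 0 0 1/4 -1/2; 0 0 0 1]
M⁻¹ · (33/5, 9, -18)ᵀ = (3/5, -2, -5)ᵀ

p = (3/5, -2, -5)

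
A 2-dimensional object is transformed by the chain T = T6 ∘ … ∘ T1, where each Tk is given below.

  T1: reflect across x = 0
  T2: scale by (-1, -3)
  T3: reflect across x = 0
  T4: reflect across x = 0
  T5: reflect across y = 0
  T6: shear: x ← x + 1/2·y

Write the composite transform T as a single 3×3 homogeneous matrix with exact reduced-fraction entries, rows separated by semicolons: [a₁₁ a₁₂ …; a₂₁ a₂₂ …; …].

T1 = [-1 0 0; 0 1 0; 0 0 1]
T2·T1 = [1 0 0; 0 -3 0; 0 0 1]
T3·…·T1 = [-1 0 0; 0 -3 0; 0 0 1]
T4·…·T1 = [1 0 0; 0 -3 0; 0 0 1]
T5·…·T1 = [1 0 0; 0 3 0; 0 0 1]
T6·…·T1 = [1 3/2 0; 0 3 0; 0 0 1]

T = [1 3/2 0; 0 3 0; 0 0 1]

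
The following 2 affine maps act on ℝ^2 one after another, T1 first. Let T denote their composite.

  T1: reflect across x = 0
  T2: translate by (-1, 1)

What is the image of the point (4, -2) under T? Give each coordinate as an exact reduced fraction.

T1 reflect across x = 0: (4, -2) → (-4, -2)
T2 translate by (-1, 1): (-4, -2) → (-5, -1)

T(p) = (-5, -1)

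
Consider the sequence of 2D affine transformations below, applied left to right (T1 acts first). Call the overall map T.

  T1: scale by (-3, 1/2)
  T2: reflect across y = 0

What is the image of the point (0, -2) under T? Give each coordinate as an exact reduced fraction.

T1 scale by (-3, 1/2): (0, -2) → (0, -1)
T2 reflect across y = 0: (0, -1) → (0, 1)

T(p) = (0, 1)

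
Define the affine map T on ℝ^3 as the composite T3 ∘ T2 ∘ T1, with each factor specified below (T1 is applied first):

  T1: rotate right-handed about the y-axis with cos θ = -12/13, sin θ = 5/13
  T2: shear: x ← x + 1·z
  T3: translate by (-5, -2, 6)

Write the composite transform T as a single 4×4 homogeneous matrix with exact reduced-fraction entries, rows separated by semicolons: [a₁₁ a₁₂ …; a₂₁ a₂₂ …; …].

T = [-17/13 0 -7/13 -5; 0 1 0 -2; -5/13 0 -12/13 6; 0 0 0 1]

T1 = [-12/13 0 5/13 0; 0 1 0 0; -5/13 0 -12/13 0; 0 0 0 1]
T2·T1 = [-17/13 0 -7/13 0; 0 1 0 0; -5/13 0 -12/13 0; 0 0 0 1]
T3·…·T1 = [-17/13 0 -7/13 -5; 0 1 0 -2; -5/13 0 -12/13 6; 0 0 0 1]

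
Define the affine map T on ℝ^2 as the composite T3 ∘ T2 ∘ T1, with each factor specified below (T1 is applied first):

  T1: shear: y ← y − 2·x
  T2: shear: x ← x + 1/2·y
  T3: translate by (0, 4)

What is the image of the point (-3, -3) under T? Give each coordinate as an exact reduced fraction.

T(p) = (-3/2, 7)

T1 shear: y ← y − 2·x: (-3, -3) → (-3, 3)
T2 shear: x ← x + 1/2·y: (-3, 3) → (-3/2, 3)
T3 translate by (0, 4): (-3/2, 3) → (-3/2, 7)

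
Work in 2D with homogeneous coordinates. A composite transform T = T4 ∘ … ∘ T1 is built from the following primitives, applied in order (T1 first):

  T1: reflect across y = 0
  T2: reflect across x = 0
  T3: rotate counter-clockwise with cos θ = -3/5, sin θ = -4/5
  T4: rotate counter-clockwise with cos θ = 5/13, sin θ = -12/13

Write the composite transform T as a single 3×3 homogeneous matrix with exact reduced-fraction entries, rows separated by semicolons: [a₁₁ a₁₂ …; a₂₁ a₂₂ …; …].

T1 = [1 0 0; 0 -1 0; 0 0 1]
T2·T1 = [-1 0 0; 0 -1 0; 0 0 1]
T3·…·T1 = [3/5 -4/5 0; 4/5 3/5 0; 0 0 1]
T4·…·T1 = [63/65 16/65 0; -16/65 63/65 0; 0 0 1]

T = [63/65 16/65 0; -16/65 63/65 0; 0 0 1]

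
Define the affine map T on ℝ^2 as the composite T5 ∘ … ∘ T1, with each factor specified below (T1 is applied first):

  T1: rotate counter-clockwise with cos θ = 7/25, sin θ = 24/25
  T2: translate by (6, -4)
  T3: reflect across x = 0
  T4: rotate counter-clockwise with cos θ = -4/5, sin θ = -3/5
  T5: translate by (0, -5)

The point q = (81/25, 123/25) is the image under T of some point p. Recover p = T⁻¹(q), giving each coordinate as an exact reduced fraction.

T1 = [7/25 -24/25 0; 24/25 7/25 0; 0 0 1]
T2·T1 = [7/25 -24/25 6; 24/25 7/25 -4; 0 0 1]
T3·…·T1 = [-7/25 24/25 -6; 24/25 7/25 -4; 0 0 1]
T4·…·T1 = [4/5 -3/5 12/5; -3/5 -4/5 34/5; 0 0 1]
T5·…·T1 = [4/5 -3/5 12/5; -3/5 -4/5 9/5; 0 0 1]
det M = -1; M⁻¹ = [4/5 -3/5 -21/25; -3/5 -4/5 72/25; 0 0 1]
M⁻¹ · (81/25, 123/25)ᵀ = (-6/5, -3)ᵀ

p = (-6/5, -3)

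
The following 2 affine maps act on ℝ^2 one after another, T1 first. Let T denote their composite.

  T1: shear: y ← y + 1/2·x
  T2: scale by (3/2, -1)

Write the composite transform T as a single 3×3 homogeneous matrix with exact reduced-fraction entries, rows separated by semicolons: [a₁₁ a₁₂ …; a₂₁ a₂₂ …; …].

T1 = [1 0 0; 1/2 1 0; 0 0 1]
T2·T1 = [3/2 0 0; -1/2 -1 0; 0 0 1]

T = [3/2 0 0; -1/2 -1 0; 0 0 1]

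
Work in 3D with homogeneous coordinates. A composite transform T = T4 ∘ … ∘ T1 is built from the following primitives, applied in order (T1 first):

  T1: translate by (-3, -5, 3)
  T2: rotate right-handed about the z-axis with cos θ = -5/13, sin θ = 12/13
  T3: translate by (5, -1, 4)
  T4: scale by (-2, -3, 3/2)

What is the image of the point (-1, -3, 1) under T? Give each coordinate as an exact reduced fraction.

T(p) = (-362/13, 63/13, 12)

T1 translate by (-3, -5, 3): (-1, -3, 1) → (-4, -8, 4)
T2 rotate right-handed about the z-axis with cos θ = -5/13, sin θ = 12/13: (-4, -8, 4) → (116/13, -8/13, 4)
T3 translate by (5, -1, 4): (116/13, -8/13, 4) → (181/13, -21/13, 8)
T4 scale by (-2, -3, 3/2): (181/13, -21/13, 8) → (-362/13, 63/13, 12)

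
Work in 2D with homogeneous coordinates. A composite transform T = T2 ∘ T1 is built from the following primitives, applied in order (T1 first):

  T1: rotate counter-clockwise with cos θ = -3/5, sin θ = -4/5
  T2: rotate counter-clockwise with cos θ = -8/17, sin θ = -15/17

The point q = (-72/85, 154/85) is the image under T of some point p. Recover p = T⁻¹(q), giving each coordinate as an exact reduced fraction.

p = (2, 0)

T1 = [-3/5 4/5 0; -4/5 -3/5 0; 0 0 1]
T2·T1 = [-36/85 -77/85 0; 77/85 -36/85 0; 0 0 1]
det M = 1; M⁻¹ = [-36/85 77/85 0; -77/85 -36/85 0; 0 0 1]
M⁻¹ · (-72/85, 154/85)ᵀ = (2, 0)ᵀ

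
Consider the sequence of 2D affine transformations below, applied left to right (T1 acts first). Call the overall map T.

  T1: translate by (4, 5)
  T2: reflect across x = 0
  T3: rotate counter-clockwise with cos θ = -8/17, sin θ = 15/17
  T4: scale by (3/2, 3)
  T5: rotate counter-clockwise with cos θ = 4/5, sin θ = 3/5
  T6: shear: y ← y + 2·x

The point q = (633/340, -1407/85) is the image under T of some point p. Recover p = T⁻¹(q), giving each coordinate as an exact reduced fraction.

p = (-9/4, 4)

T1 = [1 0 4; 0 1 5; 0 0 1]
T2·T1 = [-1 0 -4; 0 1 5; 0 0 1]
T3·…·T1 = [8/17 -15/17 -43/17; -15/17 -8/17 -100/17; 0 0 1]
T4·…·T1 = [12/17 -45/34 -129/34; -45/17 -24/17 -300/17; 0 0 1]
T5·…·T1 = [183/85 -18/85 642/85; -144/85 -327/170 -2787/170; 0 0 1]
T6·…·T1 = [183/85 -18/85 642/85; 222/85 -399/170 -219/170; 0 0 1]
det M = -9/2; M⁻¹ = [133/255 -4/85 -4; 148/255 -122/255 -5; 0 0 1]
M⁻¹ · (633/340, -1407/85)ᵀ = (-9/4, 4)ᵀ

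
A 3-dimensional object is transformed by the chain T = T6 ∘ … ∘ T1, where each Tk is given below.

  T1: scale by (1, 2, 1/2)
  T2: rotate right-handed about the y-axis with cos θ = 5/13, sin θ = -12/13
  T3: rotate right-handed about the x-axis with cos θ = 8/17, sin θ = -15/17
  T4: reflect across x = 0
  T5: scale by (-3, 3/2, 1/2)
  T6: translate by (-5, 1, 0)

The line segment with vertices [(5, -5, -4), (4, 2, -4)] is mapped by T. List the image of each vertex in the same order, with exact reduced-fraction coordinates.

image vertices: (82/13, -214/221, 1175/221), (67/13, 100/13, -14/13)

T1 scale by (1, 2, 1/2): (5, -5, -4) → (5, -10, -2); (4, 2, -4) → (4, 4, -2)
T2 rotate right-handed about the y-axis with cos θ = 5/13, sin θ = -12/13: (5, -10, -2) → (49/13, -10, 50/13); (4, 4, -2) → (44/13, 4, 38/13)
T3 rotate right-handed about the x-axis with cos θ = 8/17, sin θ = -15/17: (49/13, -10, 50/13) → (49/13, -290/221, 2350/221); (44/13, 4, 38/13) → (44/13, 58/13, -28/13)
T4 reflect across x = 0: (49/13, -290/221, 2350/221) → (-49/13, -290/221, 2350/221); (44/13, 58/13, -28/13) → (-44/13, 58/13, -28/13)
T5 scale by (-3, 3/2, 1/2): (-49/13, -290/221, 2350/221) → (147/13, -435/221, 1175/221); (-44/13, 58/13, -28/13) → (132/13, 87/13, -14/13)
T6 translate by (-5, 1, 0): (147/13, -435/221, 1175/221) → (82/13, -214/221, 1175/221); (132/13, 87/13, -14/13) → (67/13, 100/13, -14/13)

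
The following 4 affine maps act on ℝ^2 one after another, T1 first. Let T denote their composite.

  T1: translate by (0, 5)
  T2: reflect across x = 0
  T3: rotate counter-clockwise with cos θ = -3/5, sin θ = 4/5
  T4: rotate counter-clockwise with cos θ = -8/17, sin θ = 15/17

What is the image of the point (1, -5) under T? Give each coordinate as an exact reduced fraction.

T1 translate by (0, 5): (1, -5) → (1, 0)
T2 reflect across x = 0: (1, 0) → (-1, 0)
T3 rotate counter-clockwise with cos θ = -3/5, sin θ = 4/5: (-1, 0) → (3/5, -4/5)
T4 rotate counter-clockwise with cos θ = -8/17, sin θ = 15/17: (3/5, -4/5) → (36/85, 77/85)

T(p) = (36/85, 77/85)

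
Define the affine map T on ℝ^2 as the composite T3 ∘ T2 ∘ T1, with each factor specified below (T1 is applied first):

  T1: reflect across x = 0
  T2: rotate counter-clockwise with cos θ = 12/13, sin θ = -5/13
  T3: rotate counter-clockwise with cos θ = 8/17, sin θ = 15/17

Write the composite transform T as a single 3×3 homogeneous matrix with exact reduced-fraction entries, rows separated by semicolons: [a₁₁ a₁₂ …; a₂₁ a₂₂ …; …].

T1 = [-1 0 0; 0 1 0; 0 0 1]
T2·T1 = [-12/13 5/13 0; 5/13 12/13 0; 0 0 1]
T3·…·T1 = [-171/221 -140/221 0; -140/221 171/221 0; 0 0 1]

T = [-171/221 -140/221 0; -140/221 171/221 0; 0 0 1]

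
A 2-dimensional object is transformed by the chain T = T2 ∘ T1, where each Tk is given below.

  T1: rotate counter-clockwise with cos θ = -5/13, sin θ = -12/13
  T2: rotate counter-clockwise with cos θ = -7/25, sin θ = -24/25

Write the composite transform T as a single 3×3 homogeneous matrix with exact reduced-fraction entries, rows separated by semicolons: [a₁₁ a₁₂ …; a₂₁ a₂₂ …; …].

T1 = [-5/13 12/13 0; -12/13 -5/13 0; 0 0 1]
T2·T1 = [-253/325 -204/325 0; 204/325 -253/325 0; 0 0 1]

T = [-253/325 -204/325 0; 204/325 -253/325 0; 0 0 1]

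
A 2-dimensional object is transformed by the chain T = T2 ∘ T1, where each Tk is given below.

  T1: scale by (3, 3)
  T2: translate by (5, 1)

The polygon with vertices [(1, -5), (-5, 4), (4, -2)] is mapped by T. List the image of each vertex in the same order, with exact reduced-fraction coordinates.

T1 scale by (3, 3): (1, -5) → (3, -15); (-5, 4) → (-15, 12); (4, -2) → (12, -6)
T2 translate by (5, 1): (3, -15) → (8, -14); (-15, 12) → (-10, 13); (12, -6) → (17, -5)

image vertices: (8, -14), (-10, 13), (17, -5)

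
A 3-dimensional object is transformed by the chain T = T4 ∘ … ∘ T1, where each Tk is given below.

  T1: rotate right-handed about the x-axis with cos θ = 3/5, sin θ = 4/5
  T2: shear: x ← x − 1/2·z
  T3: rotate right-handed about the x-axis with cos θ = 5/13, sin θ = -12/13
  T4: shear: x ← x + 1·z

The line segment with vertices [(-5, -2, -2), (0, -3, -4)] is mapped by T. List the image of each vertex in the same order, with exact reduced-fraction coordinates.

T1 rotate right-handed about the x-axis with cos θ = 3/5, sin θ = 4/5: (-5, -2, -2) → (-5, 2/5, -14/5); (0, -3, -4) → (0, 7/5, -24/5)
T2 shear: x ← x − 1/2·z: (-5, 2/5, -14/5) → (-18/5, 2/5, -14/5); (0, 7/5, -24/5) → (12/5, 7/5, -24/5)
T3 rotate right-handed about the x-axis with cos θ = 5/13, sin θ = -12/13: (-18/5, 2/5, -14/5) → (-18/5, -158/65, -94/65); (12/5, 7/5, -24/5) → (12/5, -253/65, -204/65)
T4 shear: x ← x + 1·z: (-18/5, -158/65, -94/65) → (-328/65, -158/65, -94/65); (12/5, -253/65, -204/65) → (-48/65, -253/65, -204/65)

image vertices: (-328/65, -158/65, -94/65), (-48/65, -253/65, -204/65)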